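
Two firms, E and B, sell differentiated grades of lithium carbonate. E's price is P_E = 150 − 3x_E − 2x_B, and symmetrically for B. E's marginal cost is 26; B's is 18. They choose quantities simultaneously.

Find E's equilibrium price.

Firm E's profit: π = x_E(150 − 3x_E − 2x_B) − 26x_E.
∂π/∂x_E = 124 − 6x_E − 2x_B = 0 ⇒ x_E = 62/3 − (1/3)x_B.
Similarly x_B = 22 − (1/3)x_E.
Plugging x_B into E's best response: x_E = 62/3 − (1/3)(22 − (1/3)x_E) ⇒ (8/9)x_E = 40/3, so x_E = 15.
Then x_B = 22 − (1/3)·15 = 17.
P_E = 150 − 3·15 − 2·17 = 71.

71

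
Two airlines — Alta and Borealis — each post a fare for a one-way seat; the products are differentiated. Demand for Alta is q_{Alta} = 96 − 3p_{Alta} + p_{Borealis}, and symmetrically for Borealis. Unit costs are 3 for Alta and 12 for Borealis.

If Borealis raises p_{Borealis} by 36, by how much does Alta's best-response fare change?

Alta's profit: π = (p_{Alta} − 3)(96 − 3p_{Alta} + p_{Borealis}).
∂π/∂p_{Alta} = 105 − 6p_{Alta} + p_{Borealis} = 0 ⇒ p_{Alta} = 17.5 + (1/6)p_{Borealis}.
The reaction-function slope is 1/6, so a 36-unit rise in p_{Borealis} moves p_{Alta} by 1/6 × 36 = 6. Alta's best response rises — the actions are strategic complements.

6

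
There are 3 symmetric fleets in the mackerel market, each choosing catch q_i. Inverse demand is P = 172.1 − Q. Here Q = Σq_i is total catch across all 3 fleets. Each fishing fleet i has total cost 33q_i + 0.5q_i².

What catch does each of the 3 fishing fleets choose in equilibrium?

27.82

A representative fishing fleet's profit is π_i = q_i(172.1 − Q) − 33q_i − 0.5q_i², with Q = q_i + Σ_{j≠i} q_j.
First-order condition: 139.1 − 3q_i − Σ_{j≠i} q_j = 0.
With identical fishing fleets, set every q_j = q: then 139.1 − 3q − 2q = 0, i.e. q = 139.1/5 = 27.82.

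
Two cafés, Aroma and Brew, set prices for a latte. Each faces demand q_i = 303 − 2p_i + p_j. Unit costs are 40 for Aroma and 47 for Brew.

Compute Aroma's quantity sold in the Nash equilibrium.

177.2

Aroma's profit: π = (p_{Aroma} − 40)(303 − 2p_{Aroma} + p_{Brew}).
∂π/∂p_{Aroma} = 383 − 4p_{Aroma} + p_{Brew} = 0 ⇒ p_{Aroma} = 95.75 + 0.25p_{Brew}.
Similarly p_{Brew} = 99.25 + 0.25p_{Aroma}.
Solving the two reaction functions simultaneously: (1 − (0.25)(0.25))p_{Aroma} = 95.75 + 0.25·99.25, so 0.9375p_{Aroma} = 120.5625 and p_{Aroma} = 128.6.
Then p_{Brew} = 99.25 + 0.25·128.6 = 131.4.
q_{Aroma} = 303 − 2·128.6 + 131.4 = 177.2.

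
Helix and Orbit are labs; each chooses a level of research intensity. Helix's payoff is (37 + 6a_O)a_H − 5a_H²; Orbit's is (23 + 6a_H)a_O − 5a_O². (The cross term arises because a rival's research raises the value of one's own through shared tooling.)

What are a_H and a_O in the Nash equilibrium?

Expanding Helix's payoff: 37a_H + 6a_Oa_H − 5a_H².
∂π/∂a_H = 37 + 6a_O − 10a_H = 0, so a_H = 3.7 + 0.6a_O.
Likewise for Orbit: a_O = 2.3 + 0.6a_H.
Substituting the second reaction function into the first: a_H = 3.7 + 0.6(2.3 + 0.6a_H), which gives 0.64a_H = 5.08 ⇒ a_H = 7.9375.
Then a_O = 2.3 + 0.6·7.9375 = 7.0625.

7.9375, 7.0625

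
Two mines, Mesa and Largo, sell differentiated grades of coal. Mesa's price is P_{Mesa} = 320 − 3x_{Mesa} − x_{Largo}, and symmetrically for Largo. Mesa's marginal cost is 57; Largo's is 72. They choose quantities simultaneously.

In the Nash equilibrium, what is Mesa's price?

171

Mine Mesa's profit: π = x_{Mesa}(320 − 3x_{Mesa} − x_{Largo}) − 57x_{Mesa}.
∂π/∂x_{Mesa} = 263 − 6x_{Mesa} − x_{Largo} = 0 ⇒ x_{Mesa} = 263/6 − (1/6)x_{Largo}.
Similarly x_{Largo} = 124/3 − (1/6)x_{Mesa}.
Solving the two reaction functions simultaneously: (1 − (−1/6)(−1/6))x_{Mesa} = 263/6 − (1/6)·(124/3), so (35/36)x_{Mesa} = 665/18 and x_{Mesa} = 38.
Then x_{Largo} = 124/3 − (1/6)·38 = 35.
P_{Mesa} = 320 − 3·38 − 35 = 171.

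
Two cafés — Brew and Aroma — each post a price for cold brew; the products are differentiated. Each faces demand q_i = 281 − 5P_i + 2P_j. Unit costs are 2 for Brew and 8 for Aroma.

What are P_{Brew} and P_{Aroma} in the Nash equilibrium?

37, 39.5

Brew's profit: π = (P_{Brew} − 2)(281 − 5P_{Brew} + 2P_{Aroma}).
∂π/∂P_{Brew} = 291 − 10P_{Brew} + 2P_{Aroma} = 0 ⇒ P_{Brew} = 29.1 + 0.2P_{Aroma}.
Similarly P_{Aroma} = 32.1 + 0.2P_{Brew}.
Substituting the second reaction function into the first: P_{Brew} = 29.1 + 0.2(32.1 + 0.2P_{Brew}), which gives 0.96P_{Brew} = 35.52 ⇒ P_{Brew} = 37.
Then P_{Aroma} = 32.1 + 0.2·37 = 39.5.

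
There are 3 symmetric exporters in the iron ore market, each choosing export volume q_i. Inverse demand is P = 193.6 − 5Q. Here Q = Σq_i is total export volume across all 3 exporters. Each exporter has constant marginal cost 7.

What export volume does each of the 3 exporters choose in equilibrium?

9.33

A representative exporter's profit is π_i = q_i(193.6 − 5Q) − 7q_i, with Q = q_i + Σ_{j≠i} q_j.
First-order condition: 186.6 − 10q_i − 5Σ_{j≠i} q_j = 0.
With identical exporters, set every q_j = q: then 186.6 − 10q − 10q = 0, i.e. q = 186.6/20 = 9.33.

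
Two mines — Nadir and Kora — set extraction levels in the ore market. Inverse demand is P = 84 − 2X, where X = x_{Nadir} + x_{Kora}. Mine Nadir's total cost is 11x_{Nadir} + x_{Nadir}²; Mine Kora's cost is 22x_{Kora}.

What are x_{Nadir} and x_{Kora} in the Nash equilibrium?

Mine Nadir's profit: π = x_{Nadir}(84 − 2(x_{Nadir} + x_{Kora})) − 11x_{Nadir} − x_{Nadir}².
∂π/∂x_{Nadir} = 73 − 6x_{Nadir} − 2x_{Kora} = 0, so x_{Nadir} = 73/6 − (1/3)x_{Kora}.
For Kora: ∂π/∂x_{Kora} = 62 − 4x_{Kora} − 2x_{Nadir} = 0 ⇒ x_{Kora} = 15.5 − 0.5x_{Nadir}.
Substituting the second reaction function into the first: x_{Nadir} = 73/6 − (1/3)(15.5 − 0.5x_{Nadir}), which gives (5/6)x_{Nadir} = 7 ⇒ x_{Nadir} = 8.4.
Then x_{Kora} = 15.5 − 0.5·8.4 = 11.3.

8.4, 11.3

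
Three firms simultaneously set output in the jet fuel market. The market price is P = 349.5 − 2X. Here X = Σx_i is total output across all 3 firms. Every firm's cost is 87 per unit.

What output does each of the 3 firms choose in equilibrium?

A representative firm's profit is π_i = x_i(349.5 − 2X) − 87x_i, with X = x_i + Σ_{j≠i} x_j.
First-order condition: 262.5 − 4x_i − 2Σ_{j≠i} x_j = 0.
Imposing symmetry (x_j = x for all j) turns Σ_{j≠i} x_j into 2x, so 262.5 = 8x and x = 32.8125.

32.8125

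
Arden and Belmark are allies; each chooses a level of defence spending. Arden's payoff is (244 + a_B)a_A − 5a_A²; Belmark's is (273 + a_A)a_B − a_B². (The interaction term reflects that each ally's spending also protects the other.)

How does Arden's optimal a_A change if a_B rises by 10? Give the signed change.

1

Expanding Arden's payoff: 244a_A + a_Ba_A − 5a_A².
∂π/∂a_A = 244 + a_B − 10a_A = 0, so a_A = 24.4 + 0.1a_B.
The reaction-function slope is 0.1, so a 10-unit rise in a_B moves a_A by 0.1 × 10 = 1. Arden's best response rises — the actions are strategic complements.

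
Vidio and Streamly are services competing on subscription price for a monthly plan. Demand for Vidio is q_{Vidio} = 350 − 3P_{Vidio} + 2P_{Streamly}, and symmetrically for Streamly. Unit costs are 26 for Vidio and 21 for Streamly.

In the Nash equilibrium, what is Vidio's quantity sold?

240.1875

Vidio's profit: π = (P_{Vidio} − 26)(350 − 3P_{Vidio} + 2P_{Streamly}).
∂π/∂P_{Vidio} = 428 − 6P_{Vidio} + 2P_{Streamly} = 0 ⇒ P_{Vidio} = 214/3 + (1/3)P_{Streamly}.
Similarly P_{Streamly} = 413/6 + (1/3)P_{Vidio}.
Substituting the second reaction function into the first: P_{Vidio} = 214/3 + (1/3)(413/6 + (1/3)P_{Vidio}), which gives (8/9)P_{Vidio} = 1697/18 ⇒ P_{Vidio} = 106.0625.
Then P_{Streamly} = 413/6 + (1/3)·106.0625 = 104.1875.
q_{Vidio} = 350 − 3·106.0625 + 2·104.1875 = 240.1875.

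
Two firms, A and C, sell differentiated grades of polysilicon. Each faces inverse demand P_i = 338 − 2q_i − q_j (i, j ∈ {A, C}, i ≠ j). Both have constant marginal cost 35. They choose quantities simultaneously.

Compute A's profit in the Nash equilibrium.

7344.72

Firm A's profit: π = q_A(338 − 2q_A − q_C) − 35q_A.
∂π/∂q_A = 303 − 4q_A − q_C = 0 ⇒ q_A = 75.75 − 0.25q_C.
Setting q_A = q_C in the reaction function: q_A = 75.75 − 0.25q_A, so q_A = 75.75 / 1.25 = 60.6.
P_A = 338 − 2·60.6 − 60.6 = 156.2.
Profit = (156.2 − 35)·60.6 = 7344.72.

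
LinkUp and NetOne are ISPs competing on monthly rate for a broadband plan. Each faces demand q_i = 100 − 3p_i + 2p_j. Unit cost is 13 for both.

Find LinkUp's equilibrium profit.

1419.1875

LinkUp's profit: π = (p_{LinkUp} − 13)(100 − 3p_{LinkUp} + 2p_{NetOne}).
∂π/∂p_{LinkUp} = 139 − 6p_{LinkUp} + 2p_{NetOne} = 0 ⇒ p_{LinkUp} = 139/6 + (1/3)p_{NetOne}.
The game is symmetric, so in equilibrium p_{NetOne} = p_{LinkUp}: the reaction function gives (2/3)p_{LinkUp} = 139/6, hence p_{LinkUp} = 34.75.
q_{LinkUp} = 100 − 3·34.75 + 2·34.75 = 65.25.
Profit = (34.75 − 13)·65.25 = 1419.1875.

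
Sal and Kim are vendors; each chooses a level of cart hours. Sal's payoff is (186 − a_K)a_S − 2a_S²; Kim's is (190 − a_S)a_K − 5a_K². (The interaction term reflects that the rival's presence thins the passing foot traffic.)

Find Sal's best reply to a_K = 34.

38

Expanding Sal's payoff: 186a_S − a_Ka_S − 2a_S².
∂π/∂a_S = 186 − a_K − 4a_S = 0, so a_S = 46.5 − 0.25a_K.
At a_K = 34: a_S = 46.5 − 0.25·34 = 38.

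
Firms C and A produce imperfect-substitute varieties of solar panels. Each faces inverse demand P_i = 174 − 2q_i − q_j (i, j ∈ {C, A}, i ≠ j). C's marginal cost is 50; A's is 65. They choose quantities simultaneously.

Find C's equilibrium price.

101.6

Firm C's profit: π = q_C(174 − 2q_C − q_A) − 50q_C.
∂π/∂q_C = 124 − 4q_C − q_A = 0 ⇒ q_C = 31 − 0.25q_A.
Similarly q_A = 27.25 − 0.25q_C.
Substituting the second reaction function into the first: q_C = 31 − 0.25(27.25 − 0.25q_C), which gives 0.9375q_C = 24.1875 ⇒ q_C = 25.8.
Then q_A = 27.25 − 0.25·25.8 = 20.8.
P_C = 174 − 2·25.8 − 20.8 = 101.6.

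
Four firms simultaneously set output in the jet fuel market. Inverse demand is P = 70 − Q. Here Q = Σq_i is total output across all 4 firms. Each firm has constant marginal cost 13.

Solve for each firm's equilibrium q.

A representative firm's profit is π_i = q_i(70 − Q) − 13q_i, with Q = q_i + Σ_{j≠i} q_j.
First-order condition: 57 − 2q_i − Σ_{j≠i} q_j = 0.
With identical firms, set every q_j = q: then 57 − 2q − 3q = 0, i.e. q = 57/5 = 11.4.

11.4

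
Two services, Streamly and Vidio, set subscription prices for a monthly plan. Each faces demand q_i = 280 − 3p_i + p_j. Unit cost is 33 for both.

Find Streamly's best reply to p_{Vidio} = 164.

90.5

Streamly's profit: π = (p_{Streamly} − 33)(280 − 3p_{Streamly} + p_{Vidio}).
∂π/∂p_{Streamly} = 379 − 6p_{Streamly} + p_{Vidio} = 0 ⇒ p_{Streamly} = 379/6 + (1/6)p_{Vidio}.
At p_{Vidio} = 164: p_{Streamly} = 379/6 + (1/6)·164 = 90.5.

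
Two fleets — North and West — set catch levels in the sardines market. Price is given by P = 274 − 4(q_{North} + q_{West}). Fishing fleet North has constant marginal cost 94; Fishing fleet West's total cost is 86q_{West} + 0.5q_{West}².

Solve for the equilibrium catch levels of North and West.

15.5, 14

Fishing fleet North's profit: π = q_{North}(274 − 4(q_{North} + q_{West})) − 94q_{North}.
∂π/∂q_{North} = 180 − 8q_{North} − 4q_{West} = 0, so q_{North} = 22.5 − 0.5q_{West}.
For West: ∂π/∂q_{West} = 188 − 9q_{West} − 4q_{North} = 0 ⇒ q_{West} = 188/9 − (4/9)q_{North}.
Plugging q_{West} into North's best response: q_{North} = 22.5 − 0.5(188/9 − (4/9)q_{North}) ⇒ (7/9)q_{North} = 217/18, so q_{North} = 15.5.
Then q_{West} = 188/9 − (4/9)·15.5 = 14.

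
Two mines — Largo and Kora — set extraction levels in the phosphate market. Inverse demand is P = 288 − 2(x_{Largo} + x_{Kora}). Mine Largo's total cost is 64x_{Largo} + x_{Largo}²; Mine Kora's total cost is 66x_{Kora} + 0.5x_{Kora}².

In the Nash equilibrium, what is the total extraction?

Mine Largo's profit: π = x_{Largo}(288 − 2(x_{Largo} + x_{Kora})) − 64x_{Largo} − x_{Largo}².
∂π/∂x_{Largo} = 224 − 6x_{Largo} − 2x_{Kora} = 0, so x_{Largo} = 112/3 − (1/3)x_{Kora}.
For Kora: ∂π/∂x_{Kora} = 222 − 5x_{Kora} − 2x_{Largo} = 0 ⇒ x_{Kora} = 44.4 − 0.4x_{Largo}.
Substituting the second reaction function into the first: x_{Largo} = 112/3 − (1/3)(44.4 − 0.4x_{Largo}), which gives (13/15)x_{Largo} = 338/15 ⇒ x_{Largo} = 26.
Then x_{Kora} = 44.4 − 0.4·26 = 34.
Total extraction: 26 + 34 = 60.

60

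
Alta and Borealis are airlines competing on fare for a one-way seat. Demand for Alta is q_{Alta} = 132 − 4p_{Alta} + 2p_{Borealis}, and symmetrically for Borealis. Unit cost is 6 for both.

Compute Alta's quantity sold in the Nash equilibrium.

Alta's profit: π = (p_{Alta} − 6)(132 − 4p_{Alta} + 2p_{Borealis}).
∂π/∂p_{Alta} = 156 − 8p_{Alta} + 2p_{Borealis} = 0 ⇒ p_{Alta} = 19.5 + 0.25p_{Borealis}.
The game is symmetric, so in equilibrium p_{Borealis} = p_{Alta}: the reaction function gives 0.75p_{Alta} = 19.5, hence p_{Alta} = 26.
q_{Alta} = 132 − 4·26 + 2·26 = 80.

80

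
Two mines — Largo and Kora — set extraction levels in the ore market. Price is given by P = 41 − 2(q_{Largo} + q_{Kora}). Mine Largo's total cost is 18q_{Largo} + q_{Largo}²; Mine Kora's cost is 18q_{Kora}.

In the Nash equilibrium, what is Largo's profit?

Mine Largo's profit: π = q_{Largo}(41 − 2(q_{Largo} + q_{Kora})) − 18q_{Largo} − q_{Largo}².
∂π/∂q_{Largo} = 23 − 6q_{Largo} − 2q_{Kora} = 0, so q_{Largo} = 23/6 − (1/3)q_{Kora}.
For Kora: ∂π/∂q_{Kora} = 23 − 4q_{Kora} − 2q_{Largo} = 0 ⇒ q_{Kora} = 5.75 − 0.5q_{Largo}.
Substituting the second reaction function into the first: q_{Largo} = 23/6 − (1/3)(5.75 − 0.5q_{Largo}), which gives (5/6)q_{Largo} = 23/12 ⇒ q_{Largo} = 2.3.
Then q_{Kora} = 5.75 − 0.5·2.3 = 4.6.
Price P = 41 − 2·6.9 = 27.2.
Largo's profit: (27.2 − 18)·2.3 − (2.3)² = 15.87.

15.87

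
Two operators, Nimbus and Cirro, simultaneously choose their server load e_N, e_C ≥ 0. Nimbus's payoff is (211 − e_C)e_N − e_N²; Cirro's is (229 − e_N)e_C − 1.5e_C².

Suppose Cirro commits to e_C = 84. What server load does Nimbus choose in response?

Expanding Nimbus's payoff: 211e_N − e_Ce_N − e_N².
∂π/∂e_N = 211 − e_C − 2e_N = 0, so e_N = 105.5 − 0.5e_C.
At e_C = 84: e_N = 105.5 − 0.5·84 = 63.5.

63.5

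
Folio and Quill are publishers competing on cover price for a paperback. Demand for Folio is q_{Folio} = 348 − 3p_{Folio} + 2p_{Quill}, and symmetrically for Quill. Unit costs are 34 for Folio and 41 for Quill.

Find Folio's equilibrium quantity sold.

Folio's profit: π = (p_{Folio} − 34)(348 − 3p_{Folio} + 2p_{Quill}).
∂π/∂p_{Folio} = 450 − 6p_{Folio} + 2p_{Quill} = 0 ⇒ p_{Folio} = 75 + (1/3)p_{Quill}.
Similarly p_{Quill} = 78.5 + (1/3)p_{Folio}.
Solving the two reaction functions simultaneously: (1 − (1/3)(1/3))p_{Folio} = 75 + (1/3)·78.5, so (8/9)p_{Folio} = 607/6 and p_{Folio} = 113.8125.
Then p_{Quill} = 78.5 + (1/3)·113.8125 = 116.4375.
q_{Folio} = 348 − 3·113.8125 + 2·116.4375 = 239.4375.

239.4375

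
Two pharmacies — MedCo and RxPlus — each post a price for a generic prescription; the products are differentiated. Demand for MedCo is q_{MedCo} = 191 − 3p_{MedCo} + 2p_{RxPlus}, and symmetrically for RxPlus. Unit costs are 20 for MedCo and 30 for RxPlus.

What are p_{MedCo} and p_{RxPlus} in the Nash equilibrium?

64.625, 68.375

MedCo's profit: π = (p_{MedCo} − 20)(191 − 3p_{MedCo} + 2p_{RxPlus}).
∂π/∂p_{MedCo} = 251 − 6p_{MedCo} + 2p_{RxPlus} = 0 ⇒ p_{MedCo} = 251/6 + (1/3)p_{RxPlus}.
Similarly p_{RxPlus} = 281/6 + (1/3)p_{MedCo}.
Solving the two reaction functions simultaneously: (1 − (1/3)(1/3))p_{MedCo} = 251/6 + (1/3)·(281/6), so (8/9)p_{MedCo} = 517/9 and p_{MedCo} = 64.625.
Then p_{RxPlus} = 281/6 + (1/3)·64.625 = 68.375.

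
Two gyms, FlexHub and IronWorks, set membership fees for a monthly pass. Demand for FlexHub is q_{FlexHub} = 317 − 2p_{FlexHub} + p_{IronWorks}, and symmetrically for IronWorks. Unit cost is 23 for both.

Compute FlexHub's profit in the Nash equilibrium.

FlexHub's profit: π = (p_{FlexHub} − 23)(317 − 2p_{FlexHub} + p_{IronWorks}).
∂π/∂p_{FlexHub} = 363 − 4p_{FlexHub} + p_{IronWorks} = 0 ⇒ p_{FlexHub} = 90.75 + 0.25p_{IronWorks}.
Setting p_{FlexHub} = p_{IronWorks} in the reaction function: p_{FlexHub} = 90.75 + 0.25p_{FlexHub}, so p_{FlexHub} = 90.75 / 0.75 = 121.
q_{FlexHub} = 317 − 2·121 + 121 = 196.
Profit = (121 − 23)·196 = 19208.

19208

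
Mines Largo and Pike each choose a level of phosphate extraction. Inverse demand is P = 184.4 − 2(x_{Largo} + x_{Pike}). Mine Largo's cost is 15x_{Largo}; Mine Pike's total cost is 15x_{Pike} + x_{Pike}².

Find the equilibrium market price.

Mine Largo's profit: π = x_{Largo}(184.4 − 2(x_{Largo} + x_{Pike})) − 15x_{Largo}.
∂π/∂x_{Largo} = 169.4 − 4x_{Largo} − 2x_{Pike} = 0, so x_{Largo} = 42.35 − 0.5x_{Pike}.
For Pike: ∂π/∂x_{Pike} = 169.4 − 6x_{Pike} − 2x_{Largo} = 0 ⇒ x_{Pike} = 847/30 − (1/3)x_{Largo}.
Plugging x_{Pike} into Largo's best response: x_{Largo} = 42.35 − 0.5(847/30 − (1/3)x_{Largo}) ⇒ (5/6)x_{Largo} = 847/30, so x_{Largo} = 33.88.
Then x_{Pike} = 847/30 − (1/3)·33.88 = 16.94.
Equilibrium price: P = 184.4 − 2·50.82 = 82.76.

82.76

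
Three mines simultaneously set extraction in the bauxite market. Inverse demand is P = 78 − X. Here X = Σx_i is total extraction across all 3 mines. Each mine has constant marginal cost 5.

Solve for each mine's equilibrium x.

18.25

A representative mine's profit is π_i = x_i(78 − X) − 5x_i, with X = x_i + Σ_{j≠i} x_j.
First-order condition: 73 − 2x_i − Σ_{j≠i} x_j = 0.
In a symmetric equilibrium every mine chooses the same x, so Σ_{j≠i} x_j = 2x. The condition becomes 73 − 4x = 0, giving x = 73/4 = 18.25.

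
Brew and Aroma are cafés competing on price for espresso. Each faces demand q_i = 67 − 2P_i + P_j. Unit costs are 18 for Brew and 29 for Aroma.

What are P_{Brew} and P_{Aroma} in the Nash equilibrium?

35.8, 40.2

Brew's profit: π = (P_{Brew} − 18)(67 − 2P_{Brew} + P_{Aroma}).
∂π/∂P_{Brew} = 103 − 4P_{Brew} + P_{Aroma} = 0 ⇒ P_{Brew} = 25.75 + 0.25P_{Aroma}.
Similarly P_{Aroma} = 31.25 + 0.25P_{Brew}.
Solving the two reaction functions simultaneously: (1 − (0.25)(0.25))P_{Brew} = 25.75 + 0.25·31.25, so 0.9375P_{Brew} = 33.5625 and P_{Brew} = 35.8.
Then P_{Aroma} = 31.25 + 0.25·35.8 = 40.2.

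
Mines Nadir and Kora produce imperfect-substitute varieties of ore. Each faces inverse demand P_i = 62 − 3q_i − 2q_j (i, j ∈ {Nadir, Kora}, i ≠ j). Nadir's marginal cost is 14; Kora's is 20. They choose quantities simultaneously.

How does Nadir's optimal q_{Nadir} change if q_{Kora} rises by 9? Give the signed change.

-3

Mine Nadir's profit: π = q_{Nadir}(62 − 3q_{Nadir} − 2q_{Kora}) − 14q_{Nadir}.
∂π/∂q_{Nadir} = 48 − 6q_{Nadir} − 2q_{Kora} = 0 ⇒ q_{Nadir} = 8 − (1/3)q_{Kora}.
The reaction-function slope is −1/3, so a 9-unit rise in q_{Kora} moves q_{Nadir} by −1/3 × 9 = −3. Nadir's best response falls — the actions are strategic substitutes.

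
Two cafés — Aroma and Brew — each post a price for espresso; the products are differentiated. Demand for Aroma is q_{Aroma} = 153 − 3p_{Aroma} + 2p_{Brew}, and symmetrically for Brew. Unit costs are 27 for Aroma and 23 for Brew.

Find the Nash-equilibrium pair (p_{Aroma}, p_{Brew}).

57.75, 56.25

Aroma's profit: π = (p_{Aroma} − 27)(153 − 3p_{Aroma} + 2p_{Brew}).
∂π/∂p_{Aroma} = 234 − 6p_{Aroma} + 2p_{Brew} = 0 ⇒ p_{Aroma} = 39 + (1/3)p_{Brew}.
Similarly p_{Brew} = 37 + (1/3)p_{Aroma}.
Substituting the second reaction function into the first: p_{Aroma} = 39 + (1/3)(37 + (1/3)p_{Aroma}), which gives (8/9)p_{Aroma} = 154/3 ⇒ p_{Aroma} = 57.75.
Then p_{Brew} = 37 + (1/3)·57.75 = 56.25.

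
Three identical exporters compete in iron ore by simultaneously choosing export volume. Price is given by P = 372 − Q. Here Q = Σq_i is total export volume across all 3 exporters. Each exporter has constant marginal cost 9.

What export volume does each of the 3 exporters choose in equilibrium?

90.75

A representative exporter's profit is π_i = q_i(372 − Q) − 9q_i, with Q = q_i + Σ_{j≠i} q_j.
First-order condition: 363 − 2q_i − Σ_{j≠i} q_j = 0.
In a symmetric equilibrium every exporter chooses the same q, so Σ_{j≠i} q_j = 2q. The condition becomes 363 − 4q = 0, giving q = 363/4 = 90.75.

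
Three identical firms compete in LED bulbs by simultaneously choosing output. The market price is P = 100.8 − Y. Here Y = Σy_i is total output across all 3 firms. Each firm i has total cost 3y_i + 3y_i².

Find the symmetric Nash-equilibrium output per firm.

A representative firm's profit is π_i = y_i(100.8 − Y) − 3y_i − 3y_i², with Y = y_i + Σ_{j≠i} y_j.
First-order condition: 97.8 − 8y_i − Σ_{j≠i} y_j = 0.
In a symmetric equilibrium every firm chooses the same y, so Σ_{j≠i} y_j = 2y. The condition becomes 97.8 − 10y = 0, giving y = 97.8/10 = 9.78.

9.78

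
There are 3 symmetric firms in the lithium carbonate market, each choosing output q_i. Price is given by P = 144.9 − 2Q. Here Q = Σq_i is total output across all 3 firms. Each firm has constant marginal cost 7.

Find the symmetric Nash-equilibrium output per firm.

17.2375

A representative firm's profit is π_i = q_i(144.9 − 2Q) − 7q_i, with Q = q_i + Σ_{j≠i} q_j.
First-order condition: 137.9 − 4q_i − 2Σ_{j≠i} q_j = 0.
In a symmetric equilibrium every firm chooses the same q, so Σ_{j≠i} q_j = 2q. The condition becomes 137.9 − 8q = 0, giving q = 137.9/8 = 17.2375.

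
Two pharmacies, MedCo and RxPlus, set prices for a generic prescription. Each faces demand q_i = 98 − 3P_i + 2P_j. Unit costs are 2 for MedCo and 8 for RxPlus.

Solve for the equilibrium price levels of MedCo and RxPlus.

MedCo's profit: π = (P_{MedCo} − 2)(98 − 3P_{MedCo} + 2P_{RxPlus}).
∂π/∂P_{MedCo} = 104 − 6P_{MedCo} + 2P_{RxPlus} = 0 ⇒ P_{MedCo} = 52/3 + (1/3)P_{RxPlus}.
Similarly P_{RxPlus} = 61/3 + (1/3)P_{MedCo}.
Plugging P_{RxPlus} into MedCo's best response: P_{MedCo} = 52/3 + (1/3)(61/3 + (1/3)P_{MedCo}) ⇒ (8/9)P_{MedCo} = 217/9, so P_{MedCo} = 27.125.
Then P_{RxPlus} = 61/3 + (1/3)·27.125 = 29.375.

27.125, 29.375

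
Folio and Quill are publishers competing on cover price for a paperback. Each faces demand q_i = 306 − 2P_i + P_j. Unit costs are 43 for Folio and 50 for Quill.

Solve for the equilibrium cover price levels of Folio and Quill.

Folio's profit: π = (P_{Folio} − 43)(306 − 2P_{Folio} + P_{Quill}).
∂π/∂P_{Folio} = 392 − 4P_{Folio} + P_{Quill} = 0 ⇒ P_{Folio} = 98 + 0.25P_{Quill}.
Similarly P_{Quill} = 101.5 + 0.25P_{Folio}.
Plugging P_{Quill} into Folio's best response: P_{Folio} = 98 + 0.25(101.5 + 0.25P_{Folio}) ⇒ 0.9375P_{Folio} = 123.375, so P_{Folio} = 131.6.
Then P_{Quill} = 101.5 + 0.25·131.6 = 134.4.

131.6, 134.4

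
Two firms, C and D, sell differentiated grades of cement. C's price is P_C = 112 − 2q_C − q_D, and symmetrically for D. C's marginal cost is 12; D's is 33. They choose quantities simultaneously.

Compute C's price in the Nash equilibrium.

Firm C's profit: π = q_C(112 − 2q_C − q_D) − 12q_C.
∂π/∂q_C = 100 − 4q_C − q_D = 0 ⇒ q_C = 25 − 0.25q_D.
Similarly q_D = 19.75 − 0.25q_C.
Plugging q_D into C's best response: q_C = 25 − 0.25(19.75 − 0.25q_C) ⇒ 0.9375q_C = 20.0625, so q_C = 21.4.
Then q_D = 19.75 − 0.25·21.4 = 14.4.
P_C = 112 − 2·21.4 − 14.4 = 54.8.

54.8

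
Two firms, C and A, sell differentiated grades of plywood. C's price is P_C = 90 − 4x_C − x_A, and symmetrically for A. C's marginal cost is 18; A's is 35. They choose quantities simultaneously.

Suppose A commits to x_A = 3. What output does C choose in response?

Firm C's profit: π = x_C(90 − 4x_C − x_A) − 18x_C.
∂π/∂x_C = 72 − 8x_C − x_A = 0 ⇒ x_C = 9 − 0.125x_A.
At x_A = 3: x_C = 9 − 0.125·3 = 8.625.

8.625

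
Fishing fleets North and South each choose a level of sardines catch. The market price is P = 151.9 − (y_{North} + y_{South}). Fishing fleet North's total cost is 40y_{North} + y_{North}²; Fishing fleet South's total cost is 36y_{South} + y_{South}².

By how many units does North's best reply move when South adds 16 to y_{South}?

Fishing fleet North's profit: π = y_{North}(151.9 − (y_{North} + y_{South})) − 40y_{North} − y_{North}².
∂π/∂y_{North} = 111.9 − 4y_{North} − y_{South} = 0, so y_{North} = 27.975 − 0.25y_{South}.
The reaction-function slope is −0.25, so a 16-unit rise in y_{South} moves y_{North} by −0.25 × 16 = −4. North's best response falls — the actions are strategic substitutes.

-4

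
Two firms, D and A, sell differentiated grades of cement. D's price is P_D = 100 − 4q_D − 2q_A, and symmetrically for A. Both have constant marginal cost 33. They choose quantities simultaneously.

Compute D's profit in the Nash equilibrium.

Firm D's profit: π = q_D(100 − 4q_D − 2q_A) − 33q_D.
∂π/∂q_D = 67 − 8q_D − 2q_A = 0 ⇒ q_D = 8.375 − 0.25q_A.
By symmetry q_A = q_D; substituting into the reaction function, 1.25q_D = 8.375 and q_D = 6.7.
P_D = 100 − 4·6.7 − 2·6.7 = 59.8.
Profit = (59.8 − 33)·6.7 = 179.56.

179.56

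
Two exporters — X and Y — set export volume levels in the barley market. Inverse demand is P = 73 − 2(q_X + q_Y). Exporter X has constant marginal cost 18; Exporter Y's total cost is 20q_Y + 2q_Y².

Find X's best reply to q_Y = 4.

Exporter X's profit: π = q_X(73 − 2(q_X + q_Y)) − 18q_X.
∂π/∂q_X = 55 − 4q_X − 2q_Y = 0, so q_X = 13.75 − 0.5q_Y.
At q_Y = 4: q_X = 13.75 − 0.5·4 = 11.75.

11.75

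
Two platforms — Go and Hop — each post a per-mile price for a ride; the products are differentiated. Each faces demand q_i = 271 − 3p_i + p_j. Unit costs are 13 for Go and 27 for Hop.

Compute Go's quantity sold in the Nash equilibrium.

Go's profit: π = (p_{Go} − 13)(271 − 3p_{Go} + p_{Hop}).
∂π/∂p_{Go} = 310 − 6p_{Go} + p_{Hop} = 0 ⇒ p_{Go} = 155/3 + (1/6)p_{Hop}.
Similarly p_{Hop} = 176/3 + (1/6)p_{Go}.
Substituting the second reaction function into the first: p_{Go} = 155/3 + (1/6)(176/3 + (1/6)p_{Go}), which gives (35/36)p_{Go} = 553/9 ⇒ p_{Go} = 63.2.
Then p_{Hop} = 176/3 + (1/6)·63.2 = 69.2.
q_{Go} = 271 − 3·63.2 + 69.2 = 150.6.

150.6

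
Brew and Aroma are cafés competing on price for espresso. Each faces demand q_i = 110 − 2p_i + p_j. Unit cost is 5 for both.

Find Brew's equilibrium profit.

2450

Brew's profit: π = (p_{Brew} − 5)(110 − 2p_{Brew} + p_{Aroma}).
∂π/∂p_{Brew} = 120 − 4p_{Brew} + p_{Aroma} = 0 ⇒ p_{Brew} = 30 + 0.25p_{Aroma}.
Setting p_{Brew} = p_{Aroma} in the reaction function: p_{Brew} = 30 + 0.25p_{Brew}, so p_{Brew} = 30 / 0.75 = 40.
q_{Brew} = 110 − 2·40 + 40 = 70.
Profit = (40 − 5)·70 = 2450.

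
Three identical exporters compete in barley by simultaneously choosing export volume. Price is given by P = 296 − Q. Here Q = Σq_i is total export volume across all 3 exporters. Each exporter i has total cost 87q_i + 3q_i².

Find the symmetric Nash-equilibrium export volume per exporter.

A representative exporter's profit is π_i = q_i(296 − Q) − 87q_i − 3q_i², with Q = q_i + Σ_{j≠i} q_j.
First-order condition: 209 − 8q_i − Σ_{j≠i} q_j = 0.
In a symmetric equilibrium every exporter chooses the same q, so Σ_{j≠i} q_j = 2q. The condition becomes 209 − 10q = 0, giving q = 209/10 = 20.9.

20.9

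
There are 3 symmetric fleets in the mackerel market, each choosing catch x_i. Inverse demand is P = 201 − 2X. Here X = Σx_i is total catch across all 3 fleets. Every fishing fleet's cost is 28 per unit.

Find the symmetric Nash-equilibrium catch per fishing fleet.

A representative fishing fleet's profit is π_i = x_i(201 − 2X) − 28x_i, with X = x_i + Σ_{j≠i} x_j.
First-order condition: 173 − 4x_i − 2Σ_{j≠i} x_j = 0.
In a symmetric equilibrium every fishing fleet chooses the same x, so Σ_{j≠i} x_j = 2x. The condition becomes 173 − 8x = 0, giving x = 173/8 = 21.625.

21.625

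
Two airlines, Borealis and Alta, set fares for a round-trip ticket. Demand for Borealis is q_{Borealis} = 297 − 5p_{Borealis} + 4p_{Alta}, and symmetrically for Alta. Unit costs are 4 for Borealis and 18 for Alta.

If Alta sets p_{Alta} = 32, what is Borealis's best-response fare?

44.5

Borealis's profit: π = (p_{Borealis} − 4)(297 − 5p_{Borealis} + 4p_{Alta}).
∂π/∂p_{Borealis} = 317 − 10p_{Borealis} + 4p_{Alta} = 0 ⇒ p_{Borealis} = 31.7 + 0.4p_{Alta}.
At p_{Alta} = 32: p_{Borealis} = 31.7 + 0.4·32 = 44.5.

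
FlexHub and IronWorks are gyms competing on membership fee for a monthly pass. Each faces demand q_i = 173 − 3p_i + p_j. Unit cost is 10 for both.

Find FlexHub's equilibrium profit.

2809.08

FlexHub's profit: π = (p_{FlexHub} − 10)(173 − 3p_{FlexHub} + p_{IronWorks}).
∂π/∂p_{FlexHub} = 203 − 6p_{FlexHub} + p_{IronWorks} = 0 ⇒ p_{FlexHub} = 203/6 + (1/6)p_{IronWorks}.
The game is symmetric, so in equilibrium p_{IronWorks} = p_{FlexHub}: the reaction function gives (5/6)p_{FlexHub} = 203/6, hence p_{FlexHub} = 40.6.
q_{FlexHub} = 173 − 3·40.6 + 40.6 = 91.8.
Profit = (40.6 − 10)·91.8 = 2809.08.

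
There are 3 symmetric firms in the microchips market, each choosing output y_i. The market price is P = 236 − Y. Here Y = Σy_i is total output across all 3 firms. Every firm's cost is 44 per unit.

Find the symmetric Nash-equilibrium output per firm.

48

A representative firm's profit is π_i = y_i(236 − Y) − 44y_i, with Y = y_i + Σ_{j≠i} y_j.
First-order condition: 192 − 2y_i − Σ_{j≠i} y_j = 0.
Imposing symmetry (y_j = y for all j) turns Σ_{j≠i} y_j into 2y, so 192 = 4y and y = 48.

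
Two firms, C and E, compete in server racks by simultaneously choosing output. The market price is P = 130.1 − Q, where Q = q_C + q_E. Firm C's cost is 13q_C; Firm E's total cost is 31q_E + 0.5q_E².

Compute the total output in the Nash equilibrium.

66.66

Firm C's profit: π = q_C(130.1 − (q_C + q_E)) − 13q_C.
∂π/∂q_C = 117.1 − 2q_C − q_E = 0, so q_C = 58.55 − 0.5q_E.
For E: ∂π/∂q_E = 99.1 − 3q_E − q_C = 0 ⇒ q_E = 991/30 − (1/3)q_C.
Solving the two reaction functions simultaneously: (1 − (−0.5)(−1/3))q_C = 58.55 − 0.5·(991/30), so (5/6)q_C = 1261/30 and q_C = 50.44.
Then q_E = 991/30 − (1/3)·50.44 = 16.22.
Total output: 50.44 + 16.22 = 66.66.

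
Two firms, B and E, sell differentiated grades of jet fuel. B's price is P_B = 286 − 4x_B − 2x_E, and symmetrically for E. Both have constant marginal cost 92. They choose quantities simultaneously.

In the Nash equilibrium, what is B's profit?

Firm B's profit: π = x_B(286 − 4x_B − 2x_E) − 92x_B.
∂π/∂x_B = 194 − 8x_B − 2x_E = 0 ⇒ x_B = 24.25 − 0.25x_E.
Setting x_B = x_E in the reaction function: x_B = 24.25 − 0.25x_B, so x_B = 24.25 / 1.25 = 19.4.
P_B = 286 − 4·19.4 − 2·19.4 = 169.6.
Profit = (169.6 − 92)·19.4 = 1505.44.

1505.44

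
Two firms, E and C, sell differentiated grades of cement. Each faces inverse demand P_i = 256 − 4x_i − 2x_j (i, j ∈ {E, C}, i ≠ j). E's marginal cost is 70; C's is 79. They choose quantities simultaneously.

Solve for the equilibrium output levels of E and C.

18.9, 17.4

Firm E's profit: π = x_E(256 − 4x_E − 2x_C) − 70x_E.
∂π/∂x_E = 186 − 8x_E − 2x_C = 0 ⇒ x_E = 23.25 − 0.25x_C.
Similarly x_C = 22.125 − 0.25x_E.
Solving the two reaction functions simultaneously: (1 − (−0.25)(−0.25))x_E = 23.25 − 0.25·22.125, so 0.9375x_E = 567/32 and x_E = 18.9.
Then x_C = 22.125 − 0.25·18.9 = 17.4.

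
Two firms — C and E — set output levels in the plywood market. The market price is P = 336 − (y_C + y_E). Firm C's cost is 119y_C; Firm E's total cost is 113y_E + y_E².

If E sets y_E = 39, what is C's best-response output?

89

Firm C's profit: π = y_C(336 − (y_C + y_E)) − 119y_C.
∂π/∂y_C = 217 − 2y_C − y_E = 0, so y_C = 108.5 − 0.5y_E.
At y_E = 39: y_C = 108.5 − 0.5·39 = 89.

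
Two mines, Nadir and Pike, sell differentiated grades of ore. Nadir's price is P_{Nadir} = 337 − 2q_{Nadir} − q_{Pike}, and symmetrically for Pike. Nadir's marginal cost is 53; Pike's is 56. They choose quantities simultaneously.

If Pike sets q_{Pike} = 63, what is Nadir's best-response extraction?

55.25

Mine Nadir's profit: π = q_{Nadir}(337 − 2q_{Nadir} − q_{Pike}) − 53q_{Nadir}.
∂π/∂q_{Nadir} = 284 − 4q_{Nadir} − q_{Pike} = 0 ⇒ q_{Nadir} = 71 − 0.25q_{Pike}.
At q_{Pike} = 63: q_{Nadir} = 71 − 0.25·63 = 55.25.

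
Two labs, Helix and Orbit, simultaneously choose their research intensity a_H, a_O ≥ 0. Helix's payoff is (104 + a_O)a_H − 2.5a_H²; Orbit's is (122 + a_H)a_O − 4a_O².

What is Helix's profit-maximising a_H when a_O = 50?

Expanding Helix's payoff: 104a_H + a_Oa_H − 2.5a_H².
∂π/∂a_H = 104 + a_O − 5a_H = 0, so a_H = 20.8 + 0.2a_O.
At a_O = 50: a_H = 20.8 + 0.2·50 = 30.8.

30.8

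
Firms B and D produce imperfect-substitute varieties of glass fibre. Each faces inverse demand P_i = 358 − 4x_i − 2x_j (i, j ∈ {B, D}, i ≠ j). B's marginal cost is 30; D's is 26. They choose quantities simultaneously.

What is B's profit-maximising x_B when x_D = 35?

32.25

Firm B's profit: π = x_B(358 − 4x_B − 2x_D) − 30x_B.
∂π/∂x_B = 328 − 8x_B − 2x_D = 0 ⇒ x_B = 41 − 0.25x_D.
At x_D = 35: x_B = 41 − 0.25·35 = 32.25.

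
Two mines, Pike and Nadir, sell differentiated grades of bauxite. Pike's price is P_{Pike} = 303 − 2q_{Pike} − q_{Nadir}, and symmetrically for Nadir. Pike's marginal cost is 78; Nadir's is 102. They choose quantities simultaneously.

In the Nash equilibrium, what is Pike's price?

Mine Pike's profit: π = q_{Pike}(303 − 2q_{Pike} − q_{Nadir}) − 78q_{Pike}.
∂π/∂q_{Pike} = 225 − 4q_{Pike} − q_{Nadir} = 0 ⇒ q_{Pike} = 56.25 − 0.25q_{Nadir}.
Similarly q_{Nadir} = 50.25 − 0.25q_{Pike}.
Solving the two reaction functions simultaneously: (1 − (−0.25)(−0.25))q_{Pike} = 56.25 − 0.25·50.25, so 0.9375q_{Pike} = 43.6875 and q_{Pike} = 46.6.
Then q_{Nadir} = 50.25 − 0.25·46.6 = 38.6.
P_{Pike} = 303 − 2·46.6 − 38.6 = 171.2.

171.2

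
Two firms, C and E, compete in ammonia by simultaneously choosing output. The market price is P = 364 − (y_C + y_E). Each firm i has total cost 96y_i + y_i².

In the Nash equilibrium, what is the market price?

Firm C's profit: π = y_C(364 − (y_C + y_E)) − 96y_C − y_C².
∂π/∂y_C = 268 − 4y_C − y_E = 0, so y_C = 67 − 0.25y_E.
Setting y_C = y_E in the reaction function: y_C = 67 − 0.25y_C, so y_C = 67 / 1.25 = 53.6.
Equilibrium price: P = 364 − 107.2 = 256.8.

256.8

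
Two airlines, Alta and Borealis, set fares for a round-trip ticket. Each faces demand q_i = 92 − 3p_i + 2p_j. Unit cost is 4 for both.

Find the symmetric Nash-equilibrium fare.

Alta's profit: π = (p_{Alta} − 4)(92 − 3p_{Alta} + 2p_{Borealis}).
∂π/∂p_{Alta} = 104 − 6p_{Alta} + 2p_{Borealis} = 0 ⇒ p_{Alta} = 52/3 + (1/3)p_{Borealis}.
By symmetry p_{Borealis} = p_{Alta}; substituting into the reaction function, (2/3)p_{Alta} = 52/3 and p_{Alta} = 26.

26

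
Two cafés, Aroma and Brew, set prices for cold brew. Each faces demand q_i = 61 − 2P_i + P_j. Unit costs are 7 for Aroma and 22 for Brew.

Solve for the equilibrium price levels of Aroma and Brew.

27, 33

Aroma's profit: π = (P_{Aroma} − 7)(61 − 2P_{Aroma} + P_{Brew}).
∂π/∂P_{Aroma} = 75 − 4P_{Aroma} + P_{Brew} = 0 ⇒ P_{Aroma} = 18.75 + 0.25P_{Brew}.
Similarly P_{Brew} = 26.25 + 0.25P_{Aroma}.
Plugging P_{Brew} into Aroma's best response: P_{Aroma} = 18.75 + 0.25(26.25 + 0.25P_{Aroma}) ⇒ 0.9375P_{Aroma} = 25.3125, so P_{Aroma} = 27.
Then P_{Brew} = 26.25 + 0.25·27 = 33.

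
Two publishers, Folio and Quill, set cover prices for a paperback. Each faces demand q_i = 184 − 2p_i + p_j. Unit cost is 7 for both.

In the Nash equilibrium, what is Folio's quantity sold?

Folio's profit: π = (p_{Folio} − 7)(184 − 2p_{Folio} + p_{Quill}).
∂π/∂p_{Folio} = 198 − 4p_{Folio} + p_{Quill} = 0 ⇒ p_{Folio} = 49.5 + 0.25p_{Quill}.
Setting p_{Folio} = p_{Quill} in the reaction function: p_{Folio} = 49.5 + 0.25p_{Folio}, so p_{Folio} = 49.5 / 0.75 = 66.
q_{Folio} = 184 − 2·66 + 66 = 118.

118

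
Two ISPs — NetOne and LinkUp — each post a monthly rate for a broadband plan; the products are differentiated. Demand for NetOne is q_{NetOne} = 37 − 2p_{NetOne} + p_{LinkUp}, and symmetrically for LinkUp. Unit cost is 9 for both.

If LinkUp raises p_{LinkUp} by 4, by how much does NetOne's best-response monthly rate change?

1

NetOne's profit: π = (p_{NetOne} − 9)(37 − 2p_{NetOne} + p_{LinkUp}).
∂π/∂p_{NetOne} = 55 − 4p_{NetOne} + p_{LinkUp} = 0 ⇒ p_{NetOne} = 13.75 + 0.25p_{LinkUp}.
The reaction-function slope is 0.25, so a 4-unit rise in p_{LinkUp} moves p_{NetOne} by 0.25 × 4 = 1. NetOne's best response rises — the actions are strategic complements.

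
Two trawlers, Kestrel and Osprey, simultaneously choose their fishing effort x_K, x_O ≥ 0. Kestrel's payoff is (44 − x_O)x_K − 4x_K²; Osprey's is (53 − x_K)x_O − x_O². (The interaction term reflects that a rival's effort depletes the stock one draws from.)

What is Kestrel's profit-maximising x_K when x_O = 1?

5.375

Expanding Kestrel's payoff: 44x_K − x_Ox_K − 4x_K².
∂π/∂x_K = 44 − x_O − 8x_K = 0, so x_K = 5.5 − 0.125x_O.
At x_O = 1: x_K = 5.5 − 0.125·1 = 5.375.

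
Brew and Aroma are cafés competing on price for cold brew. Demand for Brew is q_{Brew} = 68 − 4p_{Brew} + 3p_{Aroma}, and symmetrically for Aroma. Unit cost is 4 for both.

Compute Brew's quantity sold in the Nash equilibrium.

51.2

Brew's profit: π = (p_{Brew} − 4)(68 − 4p_{Brew} + 3p_{Aroma}).
∂π/∂p_{Brew} = 84 − 8p_{Brew} + 3p_{Aroma} = 0 ⇒ p_{Brew} = 10.5 + 0.375p_{Aroma}.
Setting p_{Brew} = p_{Aroma} in the reaction function: p_{Brew} = 10.5 + 0.375p_{Brew}, so p_{Brew} = 10.5 / 0.625 = 16.8.
q_{Brew} = 68 − 4·16.8 + 3·16.8 = 51.2.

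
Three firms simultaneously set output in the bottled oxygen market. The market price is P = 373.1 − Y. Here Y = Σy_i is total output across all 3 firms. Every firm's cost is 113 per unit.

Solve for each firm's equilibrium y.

65.025

A representative firm's profit is π_i = y_i(373.1 − Y) − 113y_i, with Y = y_i + Σ_{j≠i} y_j.
First-order condition: 260.1 − 2y_i − Σ_{j≠i} y_j = 0.
Imposing symmetry (y_j = y for all j) turns Σ_{j≠i} y_j into 2y, so 260.1 = 4y and y = 65.025.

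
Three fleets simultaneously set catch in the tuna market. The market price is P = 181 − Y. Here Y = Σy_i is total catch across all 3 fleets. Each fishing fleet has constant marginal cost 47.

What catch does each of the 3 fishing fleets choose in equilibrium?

A representative fishing fleet's profit is π_i = y_i(181 − Y) − 47y_i, with Y = y_i + Σ_{j≠i} y_j.
First-order condition: 134 − 2y_i − Σ_{j≠i} y_j = 0.
With identical fishing fleets, set every y_j = y: then 134 − 2y − 2y = 0, i.e. y = 134/4 = 33.5.

33.5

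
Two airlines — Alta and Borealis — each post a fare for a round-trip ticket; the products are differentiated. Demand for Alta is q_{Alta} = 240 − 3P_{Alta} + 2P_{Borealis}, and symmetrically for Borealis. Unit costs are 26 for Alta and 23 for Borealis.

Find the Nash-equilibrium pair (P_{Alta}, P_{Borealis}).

Alta's profit: π = (P_{Alta} − 26)(240 − 3P_{Alta} + 2P_{Borealis}).
∂π/∂P_{Alta} = 318 − 6P_{Alta} + 2P_{Borealis} = 0 ⇒ P_{Alta} = 53 + (1/3)P_{Borealis}.
Similarly P_{Borealis} = 51.5 + (1/3)P_{Alta}.
Solving the two reaction functions simultaneously: (1 − (1/3)(1/3))P_{Alta} = 53 + (1/3)·51.5, so (8/9)P_{Alta} = 421/6 and P_{Alta} = 78.9375.
Then P_{Borealis} = 51.5 + (1/3)·78.9375 = 77.8125.

78.9375, 77.8125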